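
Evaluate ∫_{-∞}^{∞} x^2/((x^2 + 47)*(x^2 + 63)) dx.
pi*(-sqrt(47) + 3*sqrt(7))/16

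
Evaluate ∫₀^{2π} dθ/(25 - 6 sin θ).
Call the integral J. The integrand is 2π-periodic and we integrate over a full period, so shifting θ does not change the value (θ → θ + π/2 turns sin θ into cos θ; θ → θ + π flips the sign of the trig term). Hence
  J = ∫₀^{2π} dθ/(25 + 6 cos θ).
Put z = e^{iθ}: then cos θ = (z + 1/z)/2, dθ = dz/(iz), and z runs once counterclockwise around |z| = 1:
  J = ∮_{|z|=1} 1/(25 + 6*(z + 1/z)/2) · dz/(iz) = (2/i) ∮_{|z|=1} dz/(6*z^2 + 50*z + 6).
The roots of 6*z^2 + 50*z + 6 are z = (-25 ± sqrt(25^2 - 6^2))/6, with sqrt(589) = sqrt(589); their product is 1, so only z₊ = -25/6 + sqrt(589)/6 lies inside the unit circle (z₋ = -25/6 - sqrt(589)/6 lies outside).
z₊ is a simple zero of q(z) = 6*z^2 + 50*z + 6, so Res(1/q, z₊) = 1/q'(z₊) with q'(z) = 12*z + 50; and q'(z₊) = 6*(z₊ - z₋) = 2*sqrt(589).
Therefore J = (2/i) · 2πi · 1/(2*sqrt(589)) = 2*pi/(sqrt(589)) = 2*sqrt(589)*pi/589

Final answer: 2*sqrt(589)*pi/589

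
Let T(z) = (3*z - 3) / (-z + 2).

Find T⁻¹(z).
Set w = T(z) = (3*z - 3) / (-z + 2) and solve for z:
  w*(-z + 2) = 3*z - 3
  2*w + z*(-w - 3) + 3 = 0
  z*(-w - 3) = -2*w - 3
  z = (2*w + 3)/(w + 3)
Renaming the variable, T⁻¹(z) = (2*z + 3)/(z + 3).
(Check: ad - bc = 3 ≠ 0, so T is invertible.)

Final answer: (2*z + 3)/(z + 3)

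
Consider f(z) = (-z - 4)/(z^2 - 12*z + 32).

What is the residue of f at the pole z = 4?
Write f(z) = P(z)/Q(z) with P(z) = -z - 4 and Q(z) = z^2 - 12*z + 32.
The denominator factors as Q(z) = (z - 8)*(z - 4), so z = 4 is a simple zero of Q and P is analytic there; z = 4 is therefore a simple pole and
  Res(f, z₀) = P(z₀)/Q'(z₀).

Q'(z) = 2*z - 12, so Q'(4) = -4.
P(4) = -8.

Res(f, 4) = (-8)/(-4) = 2

Final answer: 2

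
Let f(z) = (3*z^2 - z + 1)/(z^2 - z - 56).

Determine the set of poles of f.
The singularities of f are the zeros of the denominator. Factoring,
  z^2 - z - 56 = (z + 7)*(z - 8)
so the candidates are z = -7, z = 8.

Check the numerator P(z) = 3*z^2 - z + 1 at each one:
  P(-7) = 155 ≠ 0, so z = -7 is a (simple) pole.
  P(8) = 185 ≠ 0, so z = 8 is a (simple) pole.

Poles of f: {-7, 8}

Final answer: {-7, 8}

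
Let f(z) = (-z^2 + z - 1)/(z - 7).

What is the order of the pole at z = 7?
Factor the denominator:
  z - 7 = (z - 7)

The numerator P(z) = -z^2 + z - 1 has P(7) = -43 ≠ 0, so no factor of (z - 7) cancels.
Near z = 7 we can therefore write f(z) = g(z)/(z - 7) with g analytic at 7 and g(7) ≠ 0 (g is just the numerator).

Hence z = 7 is a pole of order 1.

Final answer: 1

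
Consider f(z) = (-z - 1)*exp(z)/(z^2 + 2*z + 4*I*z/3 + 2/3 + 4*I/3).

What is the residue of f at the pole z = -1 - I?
-3*exp(-1 - I)/2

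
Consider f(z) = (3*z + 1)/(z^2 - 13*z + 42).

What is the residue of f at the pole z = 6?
Write f(z) = P(z)/Q(z) with P(z) = 3*z + 1 and Q(z) = z^2 - 13*z + 42.
The denominator factors as Q(z) = (z - 6)*(z - 7), so z = 6 is a simple zero of Q and P is analytic there; z = 6 is therefore a simple pole and
  Res(f, z₀) = P(z₀)/Q'(z₀).

Q'(z) = 2*z - 13, so Q'(6) = -1.
P(6) = 19.

Res(f, 6) = (19)/(-1) = -19

Final answer: -19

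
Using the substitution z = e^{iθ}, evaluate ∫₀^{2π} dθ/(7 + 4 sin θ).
Call the integral J. The integrand is 2π-periodic and we integrate over a full period, so shifting θ does not change the value (θ → θ + π/2 turns sin θ into cos θ). Hence
  J = ∫₀^{2π} dθ/(7 + 4 cos θ).
Put z = e^{iθ}: then cos θ = (z + 1/z)/2, dθ = dz/(iz), and z runs once counterclockwise around |z| = 1:
  J = ∮_{|z|=1} 1/(7 + 4*(z + 1/z)/2) · dz/(iz) = (2/i) ∮_{|z|=1} dz/(4*z^2 + 14*z + 4).
The roots of 4*z^2 + 14*z + 4 are z = (-7 ± sqrt(7^2 - 4^2))/4, with sqrt(33) = sqrt(33); their product is 1, so only z₊ = -7/4 + sqrt(33)/4 lies inside the unit circle (z₋ = -7/4 - sqrt(33)/4 lies outside).
z₊ is a simple zero of q(z) = 4*z^2 + 14*z + 4, so Res(1/q, z₊) = 1/q'(z₊) with q'(z) = 8*z + 14; and q'(z₊) = 4*(z₊ - z₋) = 2*sqrt(33).
Therefore J = (2/i) · 2πi · 1/(2*sqrt(33)) = 2*pi/(sqrt(33)) = 2*sqrt(33)*pi/33

Final answer: 2*sqrt(33)*pi/33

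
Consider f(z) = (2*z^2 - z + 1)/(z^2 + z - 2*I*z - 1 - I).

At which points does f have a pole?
The singularities of f are the zeros of the denominator. Factoring,
  z^2 + z - 2*I*z - 1 - I = (z - I)*(z + 1 - I)
so the candidates are z = I, z = -1 + I.

Check the numerator P(z) = 2*z^2 - z + 1 at each one:
  P(I) = -1 - I ≠ 0, so z = I is a (simple) pole.
  P(-1 + I) = 2 - 5*I ≠ 0, so z = -1 + I is a (simple) pole.

Poles of f: {-1 + I, I}

Final answer: {-1 + I, I}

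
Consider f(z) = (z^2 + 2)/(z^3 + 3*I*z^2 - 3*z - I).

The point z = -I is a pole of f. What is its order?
3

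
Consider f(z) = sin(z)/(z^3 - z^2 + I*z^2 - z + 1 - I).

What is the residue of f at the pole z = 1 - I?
Write f(z) = P(z)/Q(z) with P(z) = sin(z) and Q(z) = z^3 - z^2 + I*z^2 - z + 1 - I.
The denominator factors as Q(z) = (z - 1 + I)*(z + 1)*(z - 1), so z = 1 - I is a simple zero of Q and P is analytic there; z = 1 - I is therefore a simple pole and
  Res(f, z₀) = P(z₀)/Q'(z₀).

Q'(z) = 3*z^2 - 2*z + 2*I*z - 1, so Q'(1 - I) = -1 - 2*I.
P(1 - I) = sin(1 - I).

Res(f, 1 - I) = (sin(1 - I))/(-1 - 2*I) = (-1/5 + 2*I/5)*sin(1 - I)

Final answer: (-1/5 + 2*I/5)*sin(1 - I)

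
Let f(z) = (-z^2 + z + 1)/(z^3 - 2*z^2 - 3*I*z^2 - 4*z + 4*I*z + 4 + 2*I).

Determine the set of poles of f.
The singularities of f are the zeros of the denominator. Factoring,
  z^3 - 2*z^2 - 3*I*z^2 - 4*z + 4*I*z + 4 + 2*I = (z - 2 - I)*(z - 1 - I)*(z + 1 - I)
so the candidates are z = 2 + I, z = 1 + I, z = -1 + I.

Check the numerator P(z) = -z^2 + z + 1 at each one:
  P(2 + I) = -3*I ≠ 0, so z = 2 + I is a (simple) pole.
  P(1 + I) = 2 - I ≠ 0, so z = 1 + I is a (simple) pole.
  P(-1 + I) = 3*I ≠ 0, so z = -1 + I is a (simple) pole.

Poles of f: {-1 + I, 1 + I, 2 + I}

Final answer: {-1 + I, 1 + I, 2 + I}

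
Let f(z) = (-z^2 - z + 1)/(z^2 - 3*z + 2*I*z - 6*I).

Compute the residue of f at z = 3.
-33/13 + 22*I/13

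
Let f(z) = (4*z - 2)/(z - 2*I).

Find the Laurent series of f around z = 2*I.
Put w = z - (2*I), i.e. z = w + 2*I. The denominator is w, so it suffices to rewrite the numerator in powers of w.

P(z) = 4*z - 2
P(w + 2*I) = -2 + 8*I + 4*w

Dividing each term by w:
  f = (-2 + 8*I)/w + 4

Substituting back w = z - 2*I:
  f(z) = (-2 + 8*I)/(z - 2*I) + 4

The series is finite because the numerator is a polynomial; the negative powers form the principal part, and the coefficient of 1/(z - 2*I) gives Res(f, 2*I) = -2 + 8*I.

Final answer: (-2 + 8*I)/(z - 2*I) + 4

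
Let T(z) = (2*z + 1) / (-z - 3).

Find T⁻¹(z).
Set w = T(z) = (2*z + 1) / (-z - 3) and solve for z:
  w*(-z - 3) = 2*z + 1
  -3*w + z*(-w - 2) - 1 = 0
  z*(-w - 2) = 3*w + 1
  z = (-3*w - 1)/(w + 2)
Renaming the variable, T⁻¹(z) = (-3*z - 1)/(z + 2).
(Check: ad - bc = -5 ≠ 0, so T is invertible.)

Final answer: (-3*z - 1)/(z + 2)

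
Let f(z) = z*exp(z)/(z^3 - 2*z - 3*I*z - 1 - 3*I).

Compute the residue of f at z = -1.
Write f(z) = P(z)/Q(z) with P(z) = z*exp(z) and Q(z) = z^3 - 2*z - 3*I*z - 1 - 3*I.
The denominator factors as Q(z) = (z - 2 - I)*(z + 1)*(z + 1 + I), so z = -1 is a simple zero of Q and P is analytic there; z = -1 is therefore a simple pole and
  Res(f, z₀) = P(z₀)/Q'(z₀).

Q'(z) = 3*z^2 - 2 - 3*I, so Q'(-1) = 1 - 3*I.
P(-1) = -exp(-1).

Res(f, -1) = (-exp(-1))/(1 - 3*I) = (-1/10 - 3*I/10)*exp(-1)

Final answer: (-1/10 - 3*I/10)*exp(-1)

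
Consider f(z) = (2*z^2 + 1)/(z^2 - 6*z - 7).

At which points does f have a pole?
The singularities of f are the zeros of the denominator. Factoring,
  z^2 - 6*z - 7 = (z + 1)*(z - 7)
so the candidates are z = -1, z = 7.

Check the numerator P(z) = 2*z^2 + 1 at each one:
  P(-1) = 3 ≠ 0, so z = -1 is a (simple) pole.
  P(7) = 99 ≠ 0, so z = 7 is a (simple) pole.

Poles of f: {-1, 7}

Final answer: {-1, 7}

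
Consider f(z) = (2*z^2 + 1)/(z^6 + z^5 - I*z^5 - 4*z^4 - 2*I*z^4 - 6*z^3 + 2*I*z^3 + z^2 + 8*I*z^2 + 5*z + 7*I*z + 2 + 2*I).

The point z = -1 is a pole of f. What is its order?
Factor the denominator:
  z^6 + z^5 - I*z^5 - 4*z^4 - 2*I*z^4 - 6*z^3 + 2*I*z^3 + z^2 + 8*I*z^2 + 5*z + 7*I*z + 2 + 2*I = (z + 1)^4*(z - 1 - I)*(z - 2)

The numerator P(z) = 2*z^2 + 1 has P(-1) = 3 ≠ 0, so no factor of (z + 1) cancels.
Near z = -1 we can therefore write f(z) = g(z)/(z + 1)^4 with g analytic at -1 and g(-1) ≠ 0 (g is the numerator divided by the remaining denominator factors).

Hence z = -1 is a pole of order 4.

Final answer: 4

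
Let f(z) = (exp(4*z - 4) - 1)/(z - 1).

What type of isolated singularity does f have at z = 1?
removable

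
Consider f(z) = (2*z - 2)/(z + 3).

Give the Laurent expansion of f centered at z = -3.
-8/(z + 3) + 2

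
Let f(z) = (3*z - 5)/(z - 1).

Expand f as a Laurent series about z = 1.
Put w = z - (1), i.e. z = w + 1. The denominator is w, so it suffices to rewrite the numerator in powers of w.

P(z) = 3*z - 5
P(w + 1) = -2 + 3*w

Dividing each term by w:
  f = -2/w + 3

Substituting back w = z - 1:
  f(z) = -2/(z - 1) + 3

The series is finite because the numerator is a polynomial; the negative powers form the principal part, and the coefficient of 1/(z - 1) gives Res(f, 1) = -2.

Final answer: -2/(z - 1) + 3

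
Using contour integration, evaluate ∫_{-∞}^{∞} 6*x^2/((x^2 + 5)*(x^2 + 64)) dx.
Let f(z) = 6*z^2/((z^2 + 5)*(z^2 + 64)). The denominator has no real zeros and deg Q - deg P = 2 ≥ 2, so the integral of f over the upper semicircle |z| = R tends to 0 as R → ∞. Closing the contour in the upper half-plane,
  ∫_{-∞}^{∞} f(x) dx = 2πi · Σ Res(f, z_k)  over the poles with Im z_k > 0.

Zeros of the denominator: z^2 + 5 = 0 gives z = ±sqrt(5)*I; z^2 + 64 = 0 gives z = ±8*I.
Upper half-plane: z = 8*I, z = sqrt(5)*I (simple).

Each pole is a simple zero of Q(z) = z^4 + 69*z^2 + 320, so Res(f, z₀) = P(z₀)/Q'(z₀) with P(z) = 6*z^2, Q'(z) = 4*z^3 + 138*z:
  Res(f, 8*I) = (-384)/(-944*I) = -24*I/59
  Res(f, sqrt(5)*I) = (-30)/(118*sqrt(5)*I) = 3*sqrt(5)*I/59

Sum of residues: 3*I*(-8 + sqrt(5))/59
∫_{-∞}^{∞} f(x) dx = 2πi · (3*I*(-8 + sqrt(5))/59) = 6*pi*(8 - sqrt(5))/59

Final answer: 6*pi*(8 - sqrt(5))/59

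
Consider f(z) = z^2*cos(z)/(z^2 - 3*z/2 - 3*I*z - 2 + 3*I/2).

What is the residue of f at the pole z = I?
Write f(z) = P(z)/Q(z) with P(z) = z^2*cos(z) and Q(z) = z^2 - 3*z/2 - 3*I*z - 2 + 3*I/2.
The denominator factors as Q(z) = (z - 3/2 - 2*I)*(z - I), so z = I is a simple zero of Q and P is analytic there; z = I is therefore a simple pole and
  Res(f, z₀) = P(z₀)/Q'(z₀).

Q'(z) = 2*z - 3/2 - 3*I, so Q'(I) = -3/2 - I.
P(I) = -cosh(1).

Res(f, I) = (-cosh(1))/(-3/2 - I) = (6/13 - 4*I/13)*cosh(1)

Final answer: (6/13 - 4*I/13)*cosh(1)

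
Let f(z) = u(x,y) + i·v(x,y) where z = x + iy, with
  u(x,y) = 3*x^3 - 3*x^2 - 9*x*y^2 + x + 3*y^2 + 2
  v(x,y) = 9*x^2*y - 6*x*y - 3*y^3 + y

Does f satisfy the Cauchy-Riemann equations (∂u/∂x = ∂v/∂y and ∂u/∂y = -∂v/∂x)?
∂u/∂x = 9*x^2 - 6*x - 9*y^2 + 1
∂v/∂y = 9*x^2 - 6*x - 9*y^2 + 1
∂u/∂y = -18*x*y + 6*y
∂v/∂x = 18*x*y - 6*y
∂u/∂x = ∂v/∂y and ∂u/∂y = -∂v/∂x hold identically; f is analytic.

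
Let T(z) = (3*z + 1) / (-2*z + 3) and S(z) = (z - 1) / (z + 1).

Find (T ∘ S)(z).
(4*z - 2)/(z + 5)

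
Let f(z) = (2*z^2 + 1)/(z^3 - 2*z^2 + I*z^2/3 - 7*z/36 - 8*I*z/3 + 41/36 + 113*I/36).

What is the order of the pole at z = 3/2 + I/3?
2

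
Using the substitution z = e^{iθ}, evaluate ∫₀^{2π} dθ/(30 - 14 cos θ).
Call the integral J. The integrand is 2π-periodic and we integrate over a full period, so shifting θ does not change the value (θ → θ + π flips the sign of the trig term). Hence
  J = ∫₀^{2π} dθ/(30 + 14 cos θ).
Put z = e^{iθ}: then cos θ = (z + 1/z)/2, dθ = dz/(iz), and z runs once counterclockwise around |z| = 1:
  J = ∮_{|z|=1} 1/(30 + 14*(z + 1/z)/2) · dz/(iz) = (2/i) ∮_{|z|=1} dz/(14*z^2 + 60*z + 14).
The roots of 14*z^2 + 60*z + 14 are z = (-30 ± sqrt(30^2 - 14^2))/14, with sqrt(704) = 8*sqrt(11); their product is 1, so only z₊ = -15/7 + 4*sqrt(11)/7 lies inside the unit circle (z₋ = -15/7 - 4*sqrt(11)/7 lies outside).
z₊ is a simple zero of q(z) = 14*z^2 + 60*z + 14, so Res(1/q, z₊) = 1/q'(z₊) with q'(z) = 28*z + 60; and q'(z₊) = 14*(z₊ - z₋) = 16*sqrt(11).
Therefore J = (2/i) · 2πi · 1/(16*sqrt(11)) = 2*pi/(8*sqrt(11)) = sqrt(11)*pi/44

Final answer: sqrt(11)*pi/44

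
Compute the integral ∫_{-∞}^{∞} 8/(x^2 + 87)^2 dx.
Let f(z) = 8/(z^2 + 87)^2. The denominator has no real zeros and deg Q - deg P = 4 ≥ 2, so the integral of f over the upper semicircle |z| = R tends to 0 as R → ∞. Closing the contour in the upper half-plane,
  ∫_{-∞}^{∞} f(x) dx = 2πi · Σ Res(f, z_k)  over the poles with Im z_k > 0.

Zeros of the denominator: z^2 + 87 = 0 gives z = ±sqrt(87)*I.
Upper half-plane: z = sqrt(87)*I (a pole of order 2).

Write f(z) = g(z)/(z - sqrt(87)*I)^2 with g(z) = 8/(z + sqrt(87)*I)^2. For a double pole, Res(f, z₀) = g'(z₀):
  g'(z) = -16/(z + sqrt(87)*I)^3
  Res(f, sqrt(87)*I) = g'(sqrt(87)*I) = -2*sqrt(87)*I/7569

∫_{-∞}^{∞} f(x) dx = 2πi · (-2*sqrt(87)*I/7569) = 4*sqrt(87)*pi/7569

Final answer: 4*sqrt(87)*pi/7569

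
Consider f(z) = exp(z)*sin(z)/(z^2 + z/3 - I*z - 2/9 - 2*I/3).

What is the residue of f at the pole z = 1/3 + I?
Write f(z) = P(z)/Q(z) with P(z) = exp(z)*sin(z) and Q(z) = z^2 + z/3 - I*z - 2/9 - 2*I/3.
The denominator factors as Q(z) = (z + 2/3)*(z - 1/3 - I), so z = 1/3 + I is a simple zero of Q and P is analytic there; z = 1/3 + I is therefore a simple pole and
  Res(f, z₀) = P(z₀)/Q'(z₀).

Q'(z) = 2*z + 1/3 - I, so Q'(1/3 + I) = 1 + I.
P(1/3 + I) = exp(1/3 + I)*sin(1/3 + I).

Res(f, 1/3 + I) = (exp(1/3 + I)*sin(1/3 + I))/(1 + I) = (1/2 - I/2)*exp(1/3 + I)*sin(1/3 + I)

Final answer: (1/2 - I/2)*exp(1/3 + I)*sin(1/3 + I)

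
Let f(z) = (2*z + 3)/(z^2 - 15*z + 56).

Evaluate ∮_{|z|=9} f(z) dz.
By the residue theorem, ∮_C f(z) dz = 2πi · (sum of the residues of f at the poles inside |z| = 9).

The denominator factors as (z - 8)*(z - 7), so the singularities of f are simple poles at z = 8, z = 7.
  |8|² = 64 < 81 = 9², so this pole is inside the contour.
  |7|² = 49 < 81 = 9², so this pole is inside the contour.

With P(z) = 2*z + 3 and Q(z) = z^2 - 15*z + 56, each pole is simple, so Res(f, z₀) = P(z₀)/Q'(z₀) with Q'(z) = 2*z - 15.
  Res(f, 8) = P(8)/Q'(8) = (19)/(1) = 19
  Res(f, 7) = P(7)/Q'(7) = (17)/(-1) = -17

Sum of residues inside C: 2
∮_C f(z) dz = 2πi · (2) = 4*I*pi

Final answer: 4*I*pi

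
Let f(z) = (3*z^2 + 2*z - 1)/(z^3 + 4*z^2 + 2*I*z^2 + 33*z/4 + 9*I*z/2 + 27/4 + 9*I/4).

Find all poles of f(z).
{-3/2 - 3*I, -3/2, -1 + I}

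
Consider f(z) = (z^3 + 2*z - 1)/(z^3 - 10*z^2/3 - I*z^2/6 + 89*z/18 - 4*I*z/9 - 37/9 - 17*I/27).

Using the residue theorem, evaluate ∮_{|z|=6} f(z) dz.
By the residue theorem, ∮_C f(z) dz = 2πi · (sum of the residues of f at the poles inside |z| = 6).

The denominator factors as (z - 2/3 - I)*(z - 2/3 + 3*I/2)*(z - 2 - 2*I/3), so the singularities of f are simple poles at z = 2/3 + I, z = 2/3 - 3*I/2, z = 2 + 2*I/3.
  |2/3 + I|² = 13/9 < 36 = 6², so this pole is inside the contour.
  |2/3 - 3*I/2|² = 97/36 < 36 = 6², so this pole is inside the contour.
  |2 + 2*I/3|² = 40/9 < 36 = 6², so this pole is inside the contour.

With P(z) = z^3 + 2*z - 1 and Q(z) = z^3 - 10*z^2/3 - I*z^2/6 + 89*z/18 - 4*I*z/9 - 37/9 - 17*I/27, each pole is simple, so Res(f, z₀) = P(z₀)/Q'(z₀) with Q'(z) = 3*z^2 - 20*z/3 - I*z/3 + 89/18 - 4*I/9.
  Res(f, 2/3 + I) = P(2/3 + I)/Q'(2/3 + I) = (-37/27 + 7*I/3)/(-5/6 - 10*I/3) = -86/153 - 422*I/765
  Res(f, 2/3 - 3*I/2) = P(2/3 - 3*I/2)/Q'(2/3 - 3*I/2) = (-209/54 - 13*I/8)/(-65/12 + 10*I/3) = 806/2097 + 11251*I/20970
  Res(f, 2 + 2*I/3) = P(2 + 2*I/3)/Q'(2 + 2*I/3) = (25/3 + 244*I/27)/(5/2 + 22*I/9) = 41722/11883 + 720*I/3961

Sum of residues inside C: 10/3 + I/6
∮_C f(z) dz = 2πi · (10/3 + I/6) = pi*(-1/3 + 20*I/3)

Final answer: pi*(-1/3 + 20*I/3)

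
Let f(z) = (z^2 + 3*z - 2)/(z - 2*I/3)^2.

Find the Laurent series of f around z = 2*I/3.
Put w = z - (2*I/3), i.e. z = w + 2*I/3. The denominator is w^2, so it suffices to rewrite the numerator in powers of w.

P(z) = z^2 + 3*z - 2
P(w + 2*I/3) = -22/9 + 2*I + (3 + 4*I/3)*w + w^2

Dividing each term by w^2:
  f = (-22/9 + 2*I)/w^2 + (3 + 4*I/3)/w + 1

Substituting back w = z - 2*I/3:
  f(z) = (-22/9 + 2*I)/(z - 2*I/3)^2 + (3 + 4*I/3)/(z - 2*I/3) + 1

The series is finite because the numerator is a polynomial; the negative powers form the principal part, and the coefficient of 1/(z - 2*I/3) gives Res(f, 2*I/3) = 3 + 4*I/3.

Final answer: (-22/9 + 2*I)/(z - 2*I/3)^2 + (3 + 4*I/3)/(z - 2*I/3) + 1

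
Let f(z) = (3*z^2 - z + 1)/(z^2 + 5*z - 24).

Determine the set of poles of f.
The singularities of f are the zeros of the denominator. Factoring,
  z^2 + 5*z - 24 = (z - 3)*(z + 8)
so the candidates are z = 3, z = -8.

Check the numerator P(z) = 3*z^2 - z + 1 at each one:
  P(3) = 25 ≠ 0, so z = 3 is a (simple) pole.
  P(-8) = 201 ≠ 0, so z = -8 is a (simple) pole.

Poles of f: {-8, 3}

Final answer: {-8, 3}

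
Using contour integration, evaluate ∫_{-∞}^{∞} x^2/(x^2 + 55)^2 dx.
sqrt(55)*pi/110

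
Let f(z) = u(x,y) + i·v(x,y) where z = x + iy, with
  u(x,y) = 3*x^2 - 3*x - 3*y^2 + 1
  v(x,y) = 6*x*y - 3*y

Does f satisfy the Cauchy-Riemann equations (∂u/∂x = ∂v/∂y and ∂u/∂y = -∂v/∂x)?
∂u/∂x = 6*x - 3
∂v/∂y = 6*x - 3
∂u/∂y = -6*y
∂v/∂x = 6*y
∂u/∂x = ∂v/∂y and ∂u/∂y = -∂v/∂x hold identically; f is analytic.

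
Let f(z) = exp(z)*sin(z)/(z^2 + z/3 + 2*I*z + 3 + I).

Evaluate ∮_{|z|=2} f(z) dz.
By the residue theorem, ∮_C f(z) dz = 2πi · (sum of the residues of f at the poles inside |z| = 2).

The denominator factors as (z + 3*I)*(z + 1/3 - I), so the singularities of f are simple poles at z = -3*I, z = -1/3 + I.
  |-3*I|² = 9 > 4 = 2², so this pole is outside the contour.
  |-1/3 + I|² = 10/9 < 4 = 2², so this pole is inside the contour.

With P(z) = exp(z)*sin(z) and Q(z) = z^2 + z/3 + 2*I*z + 3 + I, each pole is simple, so Res(f, z₀) = P(z₀)/Q'(z₀) with Q'(z) = 2*z + 1/3 + 2*I.
  Res(f, -1/3 + I) = P(-1/3 + I)/Q'(-1/3 + I) = (-exp(-1/3 + I)*sin(1/3 - I))/(-1/3 + 4*I) = (3/145 + 36*I/145)*exp(-1/3 + I)*sin(1/3 - I)

∮_C f(z) dz = 2πi · ((3/145 + 36*I/145)*exp(-1/3 + I)*sin(1/3 - I)) = pi*(-72/145 + 6*I/145)*exp(-1/3 + I)*sin(1/3 - I)

Final answer: pi*(-72/145 + 6*I/145)*exp(-1/3 + I)*sin(1/3 - I)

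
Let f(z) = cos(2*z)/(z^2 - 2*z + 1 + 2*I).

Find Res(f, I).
Write f(z) = P(z)/Q(z) with P(z) = cos(2*z) and Q(z) = z^2 - 2*z + 1 + 2*I.
The denominator factors as Q(z) = (z - 2 + I)*(z - I), so z = I is a simple zero of Q and P is analytic there; z = I is therefore a simple pole and
  Res(f, z₀) = P(z₀)/Q'(z₀).

Q'(z) = 2*z - 2, so Q'(I) = -2 + 2*I.
P(I) = cosh(2).

Res(f, I) = (cosh(2))/(-2 + 2*I) = (-1/4 - I/4)*cosh(2)

Final answer: (-1/4 - I/4)*cosh(2)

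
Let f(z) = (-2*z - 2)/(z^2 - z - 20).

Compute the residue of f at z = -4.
Write f(z) = P(z)/Q(z) with P(z) = -2*z - 2 and Q(z) = z^2 - z - 20.
The denominator factors as Q(z) = (z + 4)*(z - 5), so z = -4 is a simple zero of Q and P is analytic there; z = -4 is therefore a simple pole and
  Res(f, z₀) = P(z₀)/Q'(z₀).

Q'(z) = 2*z - 1, so Q'(-4) = -9.
P(-4) = 6.

Res(f, -4) = (6)/(-9) = -2/3

Final answer: -2/3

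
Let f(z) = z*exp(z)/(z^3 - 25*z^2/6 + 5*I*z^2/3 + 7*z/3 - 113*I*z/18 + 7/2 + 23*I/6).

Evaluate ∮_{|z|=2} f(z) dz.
By the residue theorem, ∮_C f(z) dz = 2πi · (sum of the residues of f at the poles inside |z| = 2).

The denominator factors as (z + 1/3 + I)*(z - 3)*(z - 3/2 + 2*I/3), so the singularities of f are simple poles at z = -1/3 - I, z = 3, z = 3/2 - 2*I/3.
  |-1/3 - I|² = 10/9 < 4 = 2², so this pole is inside the contour.
  |3|² = 9 > 4 = 2², so this pole is outside the contour.
  |3/2 - 2*I/3|² = 97/36 < 4 = 2², so this pole is inside the contour.

With P(z) = z*exp(z) and Q(z) = z^3 - 25*z^2/6 + 5*I*z^2/3 + 7*z/3 - 113*I*z/18 + 7/2 + 23*I/6, each pole is simple, so Res(f, z₀) = P(z₀)/Q'(z₀) with Q'(z) = 3*z^2 - 25*z/3 + 10*I*z/3 + 7/3 - 113*I/18.
  Res(f, -1/3 - I) = P(-1/3 - I)/Q'(-1/3 - I) = ((-1/3 - I)*exp(-1/3 - I))/(52/9 + 53*I/18) = (-1578/13625 - 1554*I/13625)*exp(-1/3 - I)
  Res(f, 3/2 - 2*I/3) = P(3/2 - 2*I/3)/Q'(3/2 - 2*I/3) = ((3/2 - 2*I/3)*exp(3/2 - 2*I/3))/(-91/36 - 31*I/18) = (-3426/12125 + 5532*I/12125)*exp(3/2 - 2*I/3)

Sum of residues inside C: (-1578/13625 - 1554*I/13625)*exp(-1/3 - I) + (-3426/12125 + 5532*I/12125)*exp(3/2 - 2*I/3)
∮_C f(z) dz = 2πi · ((-1578/13625 - 1554*I/13625)*exp(-1/3 - I) + (-3426/12125 + 5532*I/12125)*exp(3/2 - 2*I/3)) = pi*(3108/13625 - 3156*I/13625)*exp(-1/3 - I) + pi*(-11064/12125 - 6852*I/12125)*exp(3/2 - 2*I/3)

Final answer: pi*(3108/13625 - 3156*I/13625)*exp(-1/3 - I) + pi*(-11064/12125 - 6852*I/12125)*exp(3/2 - 2*I/3)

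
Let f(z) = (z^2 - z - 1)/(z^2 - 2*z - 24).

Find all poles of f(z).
The singularities of f are the zeros of the denominator. Factoring,
  z^2 - 2*z - 24 = (z - 6)*(z + 4)
so the candidates are z = 6, z = -4.

Check the numerator P(z) = z^2 - z - 1 at each one:
  P(6) = 29 ≠ 0, so z = 6 is a (simple) pole.
  P(-4) = 19 ≠ 0, so z = -4 is a (simple) pole.

Poles of f: {-4, 6}

Final answer: {-4, 6}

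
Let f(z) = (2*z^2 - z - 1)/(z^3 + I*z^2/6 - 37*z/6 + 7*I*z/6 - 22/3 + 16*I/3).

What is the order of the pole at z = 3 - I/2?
Factor the denominator:
  z^3 + I*z^2/6 - 37*z/6 + 7*I*z/6 - 22/3 + 16*I/3 = (z - 3 + I/2)*(z + 1 - I)*(z + 2 + 2*I/3)

The numerator P(z) = 2*z^2 - z - 1 has P(3 - I/2) = 27/2 - 11*I/2 ≠ 0, so no factor of (z - 3 + I/2) cancels.
Near z = 3 - I/2 we can therefore write f(z) = g(z)/(z - 3 + I/2) with g analytic at 3 - I/2 and g(3 - I/2) ≠ 0 (g is the numerator divided by the remaining denominator factors).

Hence z = 3 - I/2 is a pole of order 1.

Final answer: 1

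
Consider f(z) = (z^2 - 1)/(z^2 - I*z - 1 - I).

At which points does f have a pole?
{1 + I}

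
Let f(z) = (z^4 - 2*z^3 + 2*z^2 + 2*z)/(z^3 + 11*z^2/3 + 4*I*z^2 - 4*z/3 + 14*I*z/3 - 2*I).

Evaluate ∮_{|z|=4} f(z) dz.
By the residue theorem, ∮_C f(z) dz = 2πi · (sum of the residues of f at the poles inside |z| = 4).

The denominator factors as (z - 1/3)*(z + 3 + 3*I)*(z + 1 + I), so the singularities of f are simple poles at z = 1/3, z = -3 - 3*I, z = -1 - I.
  |1/3|² = 1/9 < 16 = 4², so this pole is inside the contour.
  |-3 - 3*I|² = 18 > 16 = 4², so this pole is outside the contour.
  |-1 - I|² = 2 < 16 = 4², so this pole is inside the contour.

With P(z) = z^4 - 2*z^3 + 2*z^2 + 2*z and Q(z) = z^3 + 11*z^2/3 + 4*I*z^2 - 4*z/3 + 14*I*z/3 - 2*I, each pole is simple, so Res(f, z₀) = P(z₀)/Q'(z₀) with Q'(z) = 3*z^2 + 22*z/3 + 8*I*z - 4/3 + 14*I/3.
  Res(f, 1/3) = P(1/3)/Q'(1/3) = (67/81)/(13/9 + 22*I/3) = 871/40725 - 1474*I/13575
  Res(f, -1 - I) = P(-1 - I)/Q'(-1 - I) = (-10 + 6*I)/(-2/3 - 14*I/3) = -24/25 - 57*I/25

Sum of residues inside C: -1529/1629 - 1297*I/543
∮_C f(z) dz = 2πi · (-1529/1629 - 1297*I/543) = pi*(2594/543 - 3058*I/1629)

Final answer: pi*(2594/543 - 3058*I/1629)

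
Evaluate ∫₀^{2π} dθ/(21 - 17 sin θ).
Call the integral J. The integrand is 2π-periodic and we integrate over a full period, so shifting θ does not change the value (θ → θ + π/2 turns sin θ into cos θ; θ → θ + π flips the sign of the trig term). Hence
  J = ∫₀^{2π} dθ/(21 + 17 cos θ).
Put z = e^{iθ}: then cos θ = (z + 1/z)/2, dθ = dz/(iz), and z runs once counterclockwise around |z| = 1:
  J = ∮_{|z|=1} 1/(21 + 17*(z + 1/z)/2) · dz/(iz) = (2/i) ∮_{|z|=1} dz/(17*z^2 + 42*z + 17).
The roots of 17*z^2 + 42*z + 17 are z = (-21 ± sqrt(21^2 - 17^2))/17, with sqrt(152) = 2*sqrt(38); their product is 1, so only z₊ = -21/17 + 2*sqrt(38)/17 lies inside the unit circle (z₋ = -21/17 - 2*sqrt(38)/17 lies outside).
z₊ is a simple zero of q(z) = 17*z^2 + 42*z + 17, so Res(1/q, z₊) = 1/q'(z₊) with q'(z) = 34*z + 42; and q'(z₊) = 17*(z₊ - z₋) = 4*sqrt(38).
Therefore J = (2/i) · 2πi · 1/(4*sqrt(38)) = 2*pi/(2*sqrt(38)) = sqrt(38)*pi/38

Final answer: sqrt(38)*pi/38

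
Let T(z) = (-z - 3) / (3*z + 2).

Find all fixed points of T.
T(z) = z means -z - 3 = z*(3*z + 2), i.e.
  3*z^2 + 3*z + 3 = 0.
Discriminant: (3)^2 - 4*(3)*(3) = -27, so the roots are complex conjugates.
  z = (-3 ± I*sqrt(27))/(2*(3))
Fixed points: {-1/2 - sqrt(3)*I/2, -1/2 + sqrt(3)*I/2}

Final answer: {-1/2 - sqrt(3)*I/2, -1/2 + sqrt(3)*I/2}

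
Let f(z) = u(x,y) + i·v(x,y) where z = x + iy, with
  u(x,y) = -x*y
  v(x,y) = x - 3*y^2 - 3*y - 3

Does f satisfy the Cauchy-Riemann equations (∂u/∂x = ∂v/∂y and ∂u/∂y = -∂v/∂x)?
∂u/∂x = -y
∂v/∂y = -6*y - 3
∂u/∂y = -x
∂v/∂x = 1
∂u/∂x ≠ ∂v/∂y and ∂u/∂y ≠ -∂v/∂x; the Cauchy-Riemann equations are not satisfied, so f is not analytic.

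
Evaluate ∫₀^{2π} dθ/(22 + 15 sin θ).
2*sqrt(259)*pi/259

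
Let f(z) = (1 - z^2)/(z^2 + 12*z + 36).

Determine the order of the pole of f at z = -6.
Factor the denominator:
  z^2 + 12*z + 36 = (z + 6)^2

The numerator P(z) = 1 - z^2 has P(-6) = -35 ≠ 0, so no factor of (z + 6) cancels.
Near z = -6 we can therefore write f(z) = g(z)/(z + 6)^2 with g analytic at -6 and g(-6) ≠ 0 (g is just the numerator).

Hence z = -6 is a pole of order 2.

Final answer: 2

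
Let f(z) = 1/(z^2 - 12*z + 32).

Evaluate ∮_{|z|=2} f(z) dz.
0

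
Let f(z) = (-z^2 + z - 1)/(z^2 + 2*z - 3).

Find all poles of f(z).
The singularities of f are the zeros of the denominator. Factoring,
  z^2 + 2*z - 3 = (z + 3)*(z - 1)
so the candidates are z = -3, z = 1.

Check the numerator P(z) = -z^2 + z - 1 at each one:
  P(-3) = -13 ≠ 0, so z = -3 is a (simple) pole.
  P(1) = -1 ≠ 0, so z = 1 is a (simple) pole.

Poles of f: {-3, 1}

Final answer: {-3, 1}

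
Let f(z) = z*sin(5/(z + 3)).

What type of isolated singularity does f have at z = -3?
Let u = z + 3. Then
  sin(5/u) = Σ_{k≥0} (-1)^k (5)^(2k+1)/((2k+1)!·u^(2k+1)) = 5/u - 125/(6*u^3) + 625/(24*u^5) + ...
which has infinitely many negative powers of u, so sin(5/(z + 3)) has an essential singularity at z = -3.
The extra factor z is a nonzero polynomial; if the product had at most a pole at z = -3, dividing by that polynomial would leave sin(5/(z + 3)) with at most a pole too — contradiction. (Equivalently, the product's Laurent series still has infinitely many negative powers.)
So the singularity is essential.

Final answer: essential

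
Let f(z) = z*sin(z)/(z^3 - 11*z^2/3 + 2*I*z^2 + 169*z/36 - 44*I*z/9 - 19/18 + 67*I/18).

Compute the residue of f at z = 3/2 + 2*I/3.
Write f(z) = P(z)/Q(z) with P(z) = z*sin(z) and Q(z) = z^3 - 11*z^2/3 + 2*I*z^2 + 169*z/36 - 44*I*z/9 - 19/18 + 67*I/18.
The denominator factors as Q(z) = (z - 2/3 + 2*I/3)*(z - 3/2 - 2*I/3)*(z - 3/2 + 2*I), so z = 3/2 + 2*I/3 is a simple zero of Q and P is analytic there; z = 3/2 + 2*I/3 is therefore a simple pole and
  Res(f, z₀) = P(z₀)/Q'(z₀).

Q'(z) = 3*z^2 - 22*z/3 + 4*I*z + 169/36 - 44*I/9, so Q'(3/2 + 2*I/3) = -32/9 + 20*I/9.
P(3/2 + 2*I/3) = (3/2 + 2*I/3)*sin(3/2 + 2*I/3).

Res(f, 3/2 + 2*I/3) = ((3/2 + 2*I/3)*sin(3/2 + 2*I/3))/(-32/9 + 20*I/9) = (-39/178 - 231*I/712)*sin(3/2 + 2*I/3)

Final answer: (-39/178 - 231*I/712)*sin(3/2 + 2*I/3)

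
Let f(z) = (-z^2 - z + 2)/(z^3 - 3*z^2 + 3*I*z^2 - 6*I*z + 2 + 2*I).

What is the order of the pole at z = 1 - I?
Factor the denominator:
  z^3 - 3*z^2 + 3*I*z^2 - 6*I*z + 2 + 2*I = (z - 1 + I)^3

The numerator P(z) = -z^2 - z + 2 has P(1 - I) = 1 + 3*I ≠ 0, so no factor of (z - 1 + I) cancels.
Near z = 1 - I we can therefore write f(z) = g(z)/(z - 1 + I)^3 with g analytic at 1 - I and g(1 - I) ≠ 0 (g is just the numerator).

Hence z = 1 - I is a pole of order 3.

Final answer: 3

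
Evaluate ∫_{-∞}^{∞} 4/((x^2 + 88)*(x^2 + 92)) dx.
Let f(z) = 4/((z^2 + 88)*(z^2 + 92)). The denominator has no real zeros and deg Q - deg P = 4 ≥ 2, so the integral of f over the upper semicircle |z| = R tends to 0 as R → ∞. Closing the contour in the upper half-plane,
  ∫_{-∞}^{∞} f(x) dx = 2πi · Σ Res(f, z_k)  over the poles with Im z_k > 0.

Zeros of the denominator: z^2 + 88 = 0 gives z = ±2*sqrt(22)*I; z^2 + 92 = 0 gives z = ±2*sqrt(23)*I.
Upper half-plane: z = 2*sqrt(22)*I, z = 2*sqrt(23)*I (simple).

Each pole is a simple zero of Q(z) = z^4 + 180*z^2 + 8096, so Res(f, z₀) = P(z₀)/Q'(z₀) with P(z) = 4, Q'(z) = 4*z^3 + 360*z:
  Res(f, 2*sqrt(22)*I) = (4)/(16*sqrt(22)*I) = -sqrt(22)*I/88
  Res(f, 2*sqrt(23)*I) = (4)/(-16*sqrt(23)*I) = sqrt(23)*I/92

Sum of residues: I*(-sqrt(22)/88 + sqrt(23)/92)
∫_{-∞}^{∞} f(x) dx = 2πi · (I*(-sqrt(22)/88 + sqrt(23)/92)) = pi*(-22*sqrt(23) + 23*sqrt(22))/1012

Final answer: pi*(-22*sqrt(23) + 23*sqrt(22))/1012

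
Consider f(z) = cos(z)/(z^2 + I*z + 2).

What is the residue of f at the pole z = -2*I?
Write f(z) = P(z)/Q(z) with P(z) = cos(z) and Q(z) = z^2 + I*z + 2.
The denominator factors as Q(z) = (z - I)*(z + 2*I), so z = -2*I is a simple zero of Q and P is analytic there; z = -2*I is therefore a simple pole and
  Res(f, z₀) = P(z₀)/Q'(z₀).

Q'(z) = 2*z + I, so Q'(-2*I) = -3*I.
P(-2*I) = cosh(2).

Res(f, -2*I) = (cosh(2))/(-3*I) = I*cosh(2)/3

Final answer: I*cosh(2)/3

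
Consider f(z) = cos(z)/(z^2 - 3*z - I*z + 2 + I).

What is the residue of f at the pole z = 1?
(-1/2 + I/2)*cos(1)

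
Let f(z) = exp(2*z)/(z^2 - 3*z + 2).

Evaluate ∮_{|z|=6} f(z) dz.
By the residue theorem, ∮_C f(z) dz = 2πi · (sum of the residues of f at the poles inside |z| = 6).

The denominator factors as (z - 2)*(z - 1), so the singularities of f are simple poles at z = 2, z = 1.
  |2|² = 4 < 36 = 6², so this pole is inside the contour.
  |1|² = 1 < 36 = 6², so this pole is inside the contour.

With P(z) = exp(2*z) and Q(z) = z^2 - 3*z + 2, each pole is simple, so Res(f, z₀) = P(z₀)/Q'(z₀) with Q'(z) = 2*z - 3.
  Res(f, 2) = P(2)/Q'(2) = (exp(4))/(1) = exp(4)
  Res(f, 1) = P(1)/Q'(1) = (exp(2))/(-1) = -exp(2)

Sum of residues inside C: -exp(2) + exp(4)
∮_C f(z) dz = 2πi · (-exp(2) + exp(4)) = -2*I*pi*exp(2) + 2*I*pi*exp(4)

Final answer: -2*I*pi*exp(2) + 2*I*pi*exp(4)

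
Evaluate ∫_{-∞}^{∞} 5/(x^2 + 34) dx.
Let f(z) = 5/(z^2 + 34). The denominator has no real zeros and deg Q - deg P = 2 ≥ 2, so the integral of f over the upper semicircle |z| = R tends to 0 as R → ∞. Closing the contour in the upper half-plane,
  ∫_{-∞}^{∞} f(x) dx = 2πi · Σ Res(f, z_k)  over the poles with Im z_k > 0.

Zeros of the denominator: z^2 + 34 = 0 gives z = ±sqrt(34)*I.
Upper half-plane: z = sqrt(34)*I (simple).

Each pole is a simple zero of Q(z) = z^2 + 34, so Res(f, z₀) = P(z₀)/Q'(z₀) with P(z) = 5, Q'(z) = 2*z:
  Res(f, sqrt(34)*I) = (5)/(2*sqrt(34)*I) = -5*sqrt(34)*I/68

∫_{-∞}^{∞} f(x) dx = 2πi · (-5*sqrt(34)*I/68) = 5*sqrt(34)*pi/34

Final answer: 5*sqrt(34)*pi/34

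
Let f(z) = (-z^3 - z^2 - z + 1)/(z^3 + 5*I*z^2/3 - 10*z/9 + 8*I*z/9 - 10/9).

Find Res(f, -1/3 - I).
Write f(z) = P(z)/Q(z) with P(z) = -z^3 - z^2 - z + 1 and Q(z) = z^3 + 5*I*z^2/3 - 10*z/9 + 8*I*z/9 - 10/9.
The denominator factors as Q(z) = (z + 2/3 - I/3)*(z + 1/3 + I)*(z - 1 + I), so z = -1/3 - I is a simple zero of Q and P is analytic there; z = -1/3 - I is therefore a simple pole and
  Res(f, z₀) = P(z₀)/Q'(z₀).

Q'(z) = 3*z^2 + 10*I*z/3 - 10/9 + 8*I/9, so Q'(-1/3 - I) = -4/9 + 16*I/9.
P(-1/3 - I) = 34/27 - I/3.

Res(f, -1/3 - I) = (34/27 - I/3)/(-4/9 + 16*I/9) = -35/102 - 127*I/204

Final answer: -35/102 - 127*I/204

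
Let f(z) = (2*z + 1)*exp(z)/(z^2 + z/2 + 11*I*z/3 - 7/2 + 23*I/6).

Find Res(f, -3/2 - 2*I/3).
Write f(z) = P(z)/Q(z) with P(z) = (2*z + 1)*exp(z) and Q(z) = z^2 + z/2 + 11*I*z/3 - 7/2 + 23*I/6.
The denominator factors as Q(z) = (z + 3/2 + 2*I/3)*(z - 1 + 3*I), so z = -3/2 - 2*I/3 is a simple zero of Q and P is analytic there; z = -3/2 - 2*I/3 is therefore a simple pole and
  Res(f, z₀) = P(z₀)/Q'(z₀).

Q'(z) = 2*z + 1/2 + 11*I/3, so Q'(-3/2 - 2*I/3) = -5/2 + 7*I/3.
P(-3/2 - 2*I/3) = (-2 - 4*I/3)*exp(-3/2 - 2*I/3).

Res(f, -3/2 - 2*I/3) = ((-2 - 4*I/3)*exp(-3/2 - 2*I/3))/(-5/2 + 7*I/3) = (68/421 + 288*I/421)*exp(-3/2 - 2*I/3)

Final answer: (68/421 + 288*I/421)*exp(-3/2 - 2*I/3)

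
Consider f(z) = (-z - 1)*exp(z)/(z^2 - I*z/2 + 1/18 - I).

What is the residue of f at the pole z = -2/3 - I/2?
Write f(z) = P(z)/Q(z) with P(z) = (-z - 1)*exp(z) and Q(z) = z^2 - I*z/2 + 1/18 - I.
The denominator factors as Q(z) = (z - 2/3 - I)*(z + 2/3 + I/2), so z = -2/3 - I/2 is a simple zero of Q and P is analytic there; z = -2/3 - I/2 is therefore a simple pole and
  Res(f, z₀) = P(z₀)/Q'(z₀).

Q'(z) = 2*z - I/2, so Q'(-2/3 - I/2) = -4/3 - 3*I/2.
P(-2/3 - I/2) = (-1/3 + I/2)*exp(-2/3 - I/2).

Res(f, -2/3 - I/2) = ((-1/3 + I/2)*exp(-2/3 - I/2))/(-4/3 - 3*I/2) = (-11/145 - 42*I/145)*exp(-2/3 - I/2)

Final answer: (-11/145 - 42*I/145)*exp(-2/3 - I/2)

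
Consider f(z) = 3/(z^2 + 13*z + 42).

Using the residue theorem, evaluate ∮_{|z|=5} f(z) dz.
By the residue theorem, ∮_C f(z) dz = 2πi · (sum of the residues of f at the poles inside |z| = 5).

The denominator factors as (z + 6)*(z + 7), so the singularities of f are simple poles at z = -6, z = -7.
  |-6|² = 36 > 25 = 5², so this pole is outside the contour.
  |-7|² = 49 > 25 = 5², so this pole is outside the contour.

No pole lies inside the contour, so f is analytic on and inside C and the integral is 0 (Cauchy's theorem).

Final answer: 0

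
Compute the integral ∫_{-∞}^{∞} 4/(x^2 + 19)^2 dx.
Let f(z) = 4/(z^2 + 19)^2. The denominator has no real zeros and deg Q - deg P = 4 ≥ 2, so the integral of f over the upper semicircle |z| = R tends to 0 as R → ∞. Closing the contour in the upper half-plane,
  ∫_{-∞}^{∞} f(x) dx = 2πi · Σ Res(f, z_k)  over the poles with Im z_k > 0.

Zeros of the denominator: z^2 + 19 = 0 gives z = ±sqrt(19)*I.
Upper half-plane: z = sqrt(19)*I (a pole of order 2).

Write f(z) = g(z)/(z - sqrt(19)*I)^2 with g(z) = 4/(z + sqrt(19)*I)^2. For a double pole, Res(f, z₀) = g'(z₀):
  g'(z) = -8/(z + sqrt(19)*I)^3
  Res(f, sqrt(19)*I) = g'(sqrt(19)*I) = -sqrt(19)*I/361

∫_{-∞}^{∞} f(x) dx = 2πi · (-sqrt(19)*I/361) = 2*sqrt(19)*pi/361

Final answer: 2*sqrt(19)*pi/361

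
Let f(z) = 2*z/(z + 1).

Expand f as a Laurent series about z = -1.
Put w = z - (-1), i.e. z = w - 1. The denominator is w, so it suffices to rewrite the numerator in powers of w.

P(z) = 2*z
P(w - 1) = -2 + 2*w

Dividing each term by w:
  f = -2/w + 2

Substituting back w = z + 1:
  f(z) = -2/(z + 1) + 2

The series is finite because the numerator is a polynomial; the negative powers form the principal part, and the coefficient of 1/(z + 1) gives Res(f, -1) = -2.

Final answer: -2/(z + 1) + 2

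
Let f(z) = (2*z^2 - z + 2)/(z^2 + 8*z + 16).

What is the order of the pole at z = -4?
2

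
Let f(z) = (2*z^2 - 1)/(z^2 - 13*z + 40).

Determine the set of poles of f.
The singularities of f are the zeros of the denominator. Factoring,
  z^2 - 13*z + 40 = (z - 8)*(z - 5)
so the candidates are z = 8, z = 5.

Check the numerator P(z) = 2*z^2 - 1 at each one:
  P(8) = 127 ≠ 0, so z = 8 is a (simple) pole.
  P(5) = 49 ≠ 0, so z = 5 is a (simple) pole.

Poles of f: {5, 8}

Final answer: {5, 8}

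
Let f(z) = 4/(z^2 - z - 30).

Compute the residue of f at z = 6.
Write f(z) = P(z)/Q(z) with P(z) = 4 and Q(z) = z^2 - z - 30.
The denominator factors as Q(z) = (z + 5)*(z - 6), so z = 6 is a simple zero of Q and P is analytic there; z = 6 is therefore a simple pole and
  Res(f, z₀) = P(z₀)/Q'(z₀).

Q'(z) = 2*z - 1, so Q'(6) = 11.
P(6) = 4.

Res(f, 6) = (4)/(11) = 4/11

Final answer: 4/11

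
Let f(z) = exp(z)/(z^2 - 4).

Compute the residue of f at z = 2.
exp(2)/4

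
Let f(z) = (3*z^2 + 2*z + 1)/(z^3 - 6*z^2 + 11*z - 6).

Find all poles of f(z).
The singularities of f are the zeros of the denominator. Factoring,
  z^3 - 6*z^2 + 11*z - 6 = (z - 1)*(z - 3)*(z - 2)
so the candidates are z = 1, z = 3, z = 2.

Check the numerator P(z) = 3*z^2 + 2*z + 1 at each one:
  P(1) = 6 ≠ 0, so z = 1 is a (simple) pole.
  P(3) = 34 ≠ 0, so z = 3 is a (simple) pole.
  P(2) = 17 ≠ 0, so z = 2 is a (simple) pole.

Poles of f: {1, 2, 3}

Final answer: {1, 2, 3}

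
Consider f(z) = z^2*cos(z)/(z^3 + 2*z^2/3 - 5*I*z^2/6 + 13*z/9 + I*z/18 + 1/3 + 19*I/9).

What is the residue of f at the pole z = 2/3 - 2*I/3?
Write f(z) = P(z)/Q(z) with P(z) = z^2*cos(z) and Q(z) = z^3 + 2*z^2/3 - 5*I*z^2/6 + 13*z/9 + I*z/18 + 1/3 + 19*I/9.
The denominator factors as Q(z) = (z - 2/3 + 2*I/3)*(z + 1/3 - 2*I)*(z + 1 + I/2), so z = 2/3 - 2*I/3 is a simple zero of Q and P is analytic there; z = 2/3 - 2*I/3 is therefore a simple pole and
  Res(f, z₀) = P(z₀)/Q'(z₀).

Q'(z) = 3*z^2 + 4*z/3 - 5*I*z/3 + 13/9 + I/18, so Q'(2/3 - 2*I/3) = 11/9 - 83*I/18.
P(2/3 - 2*I/3) = -8*I*cos(2/3 - 2*I/3)/9.

Res(f, 2/3 - 2*I/3) = (-8*I*cos(2/3 - 2*I/3)/9)/(11/9 - 83*I/18) = (1328/7373 - 352*I/7373)*cos(2/3 - 2*I/3)

Final answer: (1328/7373 - 352*I/7373)*cos(2/3 - 2*I/3)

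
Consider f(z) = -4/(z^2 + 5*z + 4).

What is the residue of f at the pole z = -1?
Write f(z) = P(z)/Q(z) with P(z) = -4 and Q(z) = z^2 + 5*z + 4.
The denominator factors as Q(z) = (z + 1)*(z + 4), so z = -1 is a simple zero of Q and P is analytic there; z = -1 is therefore a simple pole and
  Res(f, z₀) = P(z₀)/Q'(z₀).

Q'(z) = 2*z + 5, so Q'(-1) = 3.
P(-1) = -4.

Res(f, -1) = (-4)/(3) = -4/3

Final answer: -4/3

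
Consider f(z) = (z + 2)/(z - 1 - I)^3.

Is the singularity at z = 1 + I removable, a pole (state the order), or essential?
Write f(z) = g(z)/(z - 1 - I)^3 with g(z) = z + 2.
g is entire and g(1 + I) = 3 + I ≠ 0, so no factor of (z - 1 - I) cancels: the Laurent expansion of f about z = 1 + I starts at the power -3, i.e. lim_{z→z₀} (z - z₀)^3 f(z) = 3 + I is finite and nonzero.
So z = 1 + I is a pole of order 3.

Final answer: pole of order 3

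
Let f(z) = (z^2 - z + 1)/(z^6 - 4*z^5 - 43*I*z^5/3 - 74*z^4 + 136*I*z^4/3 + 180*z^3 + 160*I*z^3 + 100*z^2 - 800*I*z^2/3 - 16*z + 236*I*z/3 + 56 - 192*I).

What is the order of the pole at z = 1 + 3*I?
Factor the denominator:
  z^6 - 4*z^5 - 43*I*z^5/3 - 74*z^4 + 136*I*z^4/3 + 180*z^3 + 160*I*z^3 + 100*z^2 - 800*I*z^2/3 - 16*z + 236*I*z/3 + 56 - 192*I = (z - 1 - 3*I)^4*(z - 3*I)*(z + 2*I/3)

The numerator P(z) = z^2 - z + 1 has P(1 + 3*I) = -8 + 3*I ≠ 0, so no factor of (z - 1 - 3*I) cancels.
Near z = 1 + 3*I we can therefore write f(z) = g(z)/(z - 1 - 3*I)^4 with g analytic at 1 + 3*I and g(1 + 3*I) ≠ 0 (g is the numerator divided by the remaining denominator factors).

Hence z = 1 + 3*I is a pole of order 4.

Final answer: 4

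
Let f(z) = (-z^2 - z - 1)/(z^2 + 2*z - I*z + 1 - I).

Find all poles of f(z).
The singularities of f are the zeros of the denominator. Factoring,
  z^2 + 2*z - I*z + 1 - I = (z + 1)*(z + 1 - I)
so the candidates are z = -1, z = -1 + I.

Check the numerator P(z) = -z^2 - z - 1 at each one:
  P(-1) = -1 ≠ 0, so z = -1 is a (simple) pole.
  P(-1 + I) = I ≠ 0, so z = -1 + I is a (simple) pole.

Poles of f: {-1, -1 + I}

Final answer: {-1, -1 + I}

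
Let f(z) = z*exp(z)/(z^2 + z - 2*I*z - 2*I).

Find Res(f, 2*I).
Write f(z) = P(z)/Q(z) with P(z) = z*exp(z) and Q(z) = z^2 + z - 2*I*z - 2*I.
The denominator factors as Q(z) = (z + 1)*(z - 2*I), so z = 2*I is a simple zero of Q and P is analytic there; z = 2*I is therefore a simple pole and
  Res(f, z₀) = P(z₀)/Q'(z₀).

Q'(z) = 2*z + 1 - 2*I, so Q'(2*I) = 1 + 2*I.
P(2*I) = 2*I*exp(2*I).

Res(f, 2*I) = (2*I*exp(2*I))/(1 + 2*I) = (4/5 + 2*I/5)*exp(2*I)

Final answer: (4/5 + 2*I/5)*exp(2*I)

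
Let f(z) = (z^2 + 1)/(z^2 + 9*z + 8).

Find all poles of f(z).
The singularities of f are the zeros of the denominator. Factoring,
  z^2 + 9*z + 8 = (z + 1)*(z + 8)
so the candidates are z = -1, z = -8.

Check the numerator P(z) = z^2 + 1 at each one:
  P(-1) = 2 ≠ 0, so z = -1 is a (simple) pole.
  P(-8) = 65 ≠ 0, so z = -8 is a (simple) pole.

Poles of f: {-8, -1}

Final answer: {-8, -1}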